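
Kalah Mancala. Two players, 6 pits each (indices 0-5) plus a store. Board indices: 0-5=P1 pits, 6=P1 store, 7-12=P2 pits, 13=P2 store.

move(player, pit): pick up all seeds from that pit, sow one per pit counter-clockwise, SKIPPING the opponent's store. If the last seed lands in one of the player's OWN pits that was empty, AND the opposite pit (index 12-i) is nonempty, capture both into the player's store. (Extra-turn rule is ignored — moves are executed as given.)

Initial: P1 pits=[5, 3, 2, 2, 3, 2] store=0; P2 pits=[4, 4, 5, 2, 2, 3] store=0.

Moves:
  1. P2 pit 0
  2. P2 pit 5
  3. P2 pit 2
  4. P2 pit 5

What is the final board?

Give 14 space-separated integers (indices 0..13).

Answer: 7 5 2 2 3 2 0 0 5 0 4 4 0 3

Derivation:
Move 1: P2 pit0 -> P1=[5,3,2,2,3,2](0) P2=[0,5,6,3,3,3](0)
Move 2: P2 pit5 -> P1=[6,4,2,2,3,2](0) P2=[0,5,6,3,3,0](1)
Move 3: P2 pit2 -> P1=[7,5,2,2,3,2](0) P2=[0,5,0,4,4,1](2)
Move 4: P2 pit5 -> P1=[7,5,2,2,3,2](0) P2=[0,5,0,4,4,0](3)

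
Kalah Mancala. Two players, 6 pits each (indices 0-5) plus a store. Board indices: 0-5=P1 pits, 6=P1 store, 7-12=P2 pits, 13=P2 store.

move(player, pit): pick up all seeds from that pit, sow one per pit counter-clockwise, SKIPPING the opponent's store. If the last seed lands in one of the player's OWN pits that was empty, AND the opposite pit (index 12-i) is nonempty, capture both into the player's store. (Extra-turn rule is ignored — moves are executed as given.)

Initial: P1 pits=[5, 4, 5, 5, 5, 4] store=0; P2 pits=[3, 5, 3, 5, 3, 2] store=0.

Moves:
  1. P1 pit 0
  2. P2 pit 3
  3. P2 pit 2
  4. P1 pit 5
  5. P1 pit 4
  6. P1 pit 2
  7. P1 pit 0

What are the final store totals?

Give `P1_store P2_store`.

Move 1: P1 pit0 -> P1=[0,5,6,6,6,5](0) P2=[3,5,3,5,3,2](0)
Move 2: P2 pit3 -> P1=[1,6,6,6,6,5](0) P2=[3,5,3,0,4,3](1)
Move 3: P2 pit2 -> P1=[1,6,6,6,6,5](0) P2=[3,5,0,1,5,4](1)
Move 4: P1 pit5 -> P1=[1,6,6,6,6,0](1) P2=[4,6,1,2,5,4](1)
Move 5: P1 pit4 -> P1=[1,6,6,6,0,1](2) P2=[5,7,2,3,5,4](1)
Move 6: P1 pit2 -> P1=[1,6,0,7,1,2](3) P2=[6,8,2,3,5,4](1)
Move 7: P1 pit0 -> P1=[0,7,0,7,1,2](3) P2=[6,8,2,3,5,4](1)

Answer: 3 1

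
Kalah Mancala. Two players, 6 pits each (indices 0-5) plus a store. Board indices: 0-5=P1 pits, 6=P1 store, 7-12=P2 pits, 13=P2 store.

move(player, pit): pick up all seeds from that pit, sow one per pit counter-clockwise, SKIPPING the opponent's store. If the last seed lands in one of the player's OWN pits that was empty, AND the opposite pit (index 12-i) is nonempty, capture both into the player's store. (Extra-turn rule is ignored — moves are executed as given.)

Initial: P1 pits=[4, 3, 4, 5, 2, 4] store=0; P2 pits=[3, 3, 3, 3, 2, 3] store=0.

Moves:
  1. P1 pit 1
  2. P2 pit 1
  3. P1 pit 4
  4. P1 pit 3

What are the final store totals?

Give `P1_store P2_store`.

Answer: 2 0

Derivation:
Move 1: P1 pit1 -> P1=[4,0,5,6,3,4](0) P2=[3,3,3,3,2,3](0)
Move 2: P2 pit1 -> P1=[4,0,5,6,3,4](0) P2=[3,0,4,4,3,3](0)
Move 3: P1 pit4 -> P1=[4,0,5,6,0,5](1) P2=[4,0,4,4,3,3](0)
Move 4: P1 pit3 -> P1=[4,0,5,0,1,6](2) P2=[5,1,5,4,3,3](0)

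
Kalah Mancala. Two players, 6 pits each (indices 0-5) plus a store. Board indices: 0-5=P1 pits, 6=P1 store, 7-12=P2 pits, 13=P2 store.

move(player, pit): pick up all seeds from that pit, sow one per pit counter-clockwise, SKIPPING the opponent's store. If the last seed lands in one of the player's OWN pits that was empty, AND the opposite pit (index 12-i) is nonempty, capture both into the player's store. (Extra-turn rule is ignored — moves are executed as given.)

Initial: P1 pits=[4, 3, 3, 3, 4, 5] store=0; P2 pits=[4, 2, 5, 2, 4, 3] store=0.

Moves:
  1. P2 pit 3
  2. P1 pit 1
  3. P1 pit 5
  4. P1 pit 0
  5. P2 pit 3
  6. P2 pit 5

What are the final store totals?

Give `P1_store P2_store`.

Answer: 1 1

Derivation:
Move 1: P2 pit3 -> P1=[4,3,3,3,4,5](0) P2=[4,2,5,0,5,4](0)
Move 2: P1 pit1 -> P1=[4,0,4,4,5,5](0) P2=[4,2,5,0,5,4](0)
Move 3: P1 pit5 -> P1=[4,0,4,4,5,0](1) P2=[5,3,6,1,5,4](0)
Move 4: P1 pit0 -> P1=[0,1,5,5,6,0](1) P2=[5,3,6,1,5,4](0)
Move 5: P2 pit3 -> P1=[0,1,5,5,6,0](1) P2=[5,3,6,0,6,4](0)
Move 6: P2 pit5 -> P1=[1,2,6,5,6,0](1) P2=[5,3,6,0,6,0](1)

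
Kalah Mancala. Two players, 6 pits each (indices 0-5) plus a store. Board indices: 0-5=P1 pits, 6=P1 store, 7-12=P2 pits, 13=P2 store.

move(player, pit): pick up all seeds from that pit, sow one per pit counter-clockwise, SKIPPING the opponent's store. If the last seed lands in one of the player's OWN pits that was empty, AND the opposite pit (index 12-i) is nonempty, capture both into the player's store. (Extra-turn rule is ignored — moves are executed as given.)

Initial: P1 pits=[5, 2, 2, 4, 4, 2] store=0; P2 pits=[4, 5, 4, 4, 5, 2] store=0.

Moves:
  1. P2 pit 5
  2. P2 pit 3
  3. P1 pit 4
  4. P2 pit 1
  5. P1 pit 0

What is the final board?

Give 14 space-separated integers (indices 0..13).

Answer: 0 3 3 5 1 4 2 6 1 5 1 7 2 3

Derivation:
Move 1: P2 pit5 -> P1=[6,2,2,4,4,2](0) P2=[4,5,4,4,5,0](1)
Move 2: P2 pit3 -> P1=[7,2,2,4,4,2](0) P2=[4,5,4,0,6,1](2)
Move 3: P1 pit4 -> P1=[7,2,2,4,0,3](1) P2=[5,6,4,0,6,1](2)
Move 4: P2 pit1 -> P1=[8,2,2,4,0,3](1) P2=[5,0,5,1,7,2](3)
Move 5: P1 pit0 -> P1=[0,3,3,5,1,4](2) P2=[6,1,5,1,7,2](3)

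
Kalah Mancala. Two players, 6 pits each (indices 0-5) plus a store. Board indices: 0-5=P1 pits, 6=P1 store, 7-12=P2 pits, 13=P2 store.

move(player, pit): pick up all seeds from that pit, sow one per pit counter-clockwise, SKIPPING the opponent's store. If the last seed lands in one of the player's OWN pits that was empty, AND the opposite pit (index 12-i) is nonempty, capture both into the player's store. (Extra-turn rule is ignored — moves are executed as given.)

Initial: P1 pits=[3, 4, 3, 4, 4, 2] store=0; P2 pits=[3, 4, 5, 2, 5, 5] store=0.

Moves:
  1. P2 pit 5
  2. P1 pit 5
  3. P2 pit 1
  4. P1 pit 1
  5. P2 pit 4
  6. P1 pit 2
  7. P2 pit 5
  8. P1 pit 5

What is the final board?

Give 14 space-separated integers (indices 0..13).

Answer: 1 1 0 8 6 0 4 6 1 6 3 0 0 8

Derivation:
Move 1: P2 pit5 -> P1=[4,5,4,5,4,2](0) P2=[3,4,5,2,5,0](1)
Move 2: P1 pit5 -> P1=[4,5,4,5,4,0](1) P2=[4,4,5,2,5,0](1)
Move 3: P2 pit1 -> P1=[0,5,4,5,4,0](1) P2=[4,0,6,3,6,0](6)
Move 4: P1 pit1 -> P1=[0,0,5,6,5,1](2) P2=[4,0,6,3,6,0](6)
Move 5: P2 pit4 -> P1=[1,1,6,7,5,1](2) P2=[4,0,6,3,0,1](7)
Move 6: P1 pit2 -> P1=[1,1,0,8,6,2](3) P2=[5,1,6,3,0,1](7)
Move 7: P2 pit5 -> P1=[1,1,0,8,6,2](3) P2=[5,1,6,3,0,0](8)
Move 8: P1 pit5 -> P1=[1,1,0,8,6,0](4) P2=[6,1,6,3,0,0](8)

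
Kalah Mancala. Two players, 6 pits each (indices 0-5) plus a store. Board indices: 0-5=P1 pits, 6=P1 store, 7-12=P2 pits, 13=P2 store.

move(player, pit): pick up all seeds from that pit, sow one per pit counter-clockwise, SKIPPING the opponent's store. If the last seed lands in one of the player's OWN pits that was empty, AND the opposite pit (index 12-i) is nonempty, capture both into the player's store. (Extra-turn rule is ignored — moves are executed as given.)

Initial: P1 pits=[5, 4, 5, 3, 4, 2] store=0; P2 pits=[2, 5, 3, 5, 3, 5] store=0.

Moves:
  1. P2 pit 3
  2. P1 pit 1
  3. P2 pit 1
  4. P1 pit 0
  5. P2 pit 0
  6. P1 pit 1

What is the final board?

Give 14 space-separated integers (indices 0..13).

Answer: 0 0 8 5 6 4 2 0 1 5 1 5 7 2

Derivation:
Move 1: P2 pit3 -> P1=[6,5,5,3,4,2](0) P2=[2,5,3,0,4,6](1)
Move 2: P1 pit1 -> P1=[6,0,6,4,5,3](1) P2=[2,5,3,0,4,6](1)
Move 3: P2 pit1 -> P1=[6,0,6,4,5,3](1) P2=[2,0,4,1,5,7](2)
Move 4: P1 pit0 -> P1=[0,1,7,5,6,4](2) P2=[2,0,4,1,5,7](2)
Move 5: P2 pit0 -> P1=[0,1,7,5,6,4](2) P2=[0,1,5,1,5,7](2)
Move 6: P1 pit1 -> P1=[0,0,8,5,6,4](2) P2=[0,1,5,1,5,7](2)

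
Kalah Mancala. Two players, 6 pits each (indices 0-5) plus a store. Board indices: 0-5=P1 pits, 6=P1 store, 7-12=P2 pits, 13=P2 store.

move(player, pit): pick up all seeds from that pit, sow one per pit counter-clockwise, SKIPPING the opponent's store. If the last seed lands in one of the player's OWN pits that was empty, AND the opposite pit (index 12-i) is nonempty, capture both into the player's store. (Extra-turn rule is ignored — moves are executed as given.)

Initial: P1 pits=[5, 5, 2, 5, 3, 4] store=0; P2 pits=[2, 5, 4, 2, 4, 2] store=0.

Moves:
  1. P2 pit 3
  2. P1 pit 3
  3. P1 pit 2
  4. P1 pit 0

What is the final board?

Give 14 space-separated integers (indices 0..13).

Move 1: P2 pit3 -> P1=[5,5,2,5,3,4](0) P2=[2,5,4,0,5,3](0)
Move 2: P1 pit3 -> P1=[5,5,2,0,4,5](1) P2=[3,6,4,0,5,3](0)
Move 3: P1 pit2 -> P1=[5,5,0,1,5,5](1) P2=[3,6,4,0,5,3](0)
Move 4: P1 pit0 -> P1=[0,6,1,2,6,6](1) P2=[3,6,4,0,5,3](0)

Answer: 0 6 1 2 6 6 1 3 6 4 0 5 3 0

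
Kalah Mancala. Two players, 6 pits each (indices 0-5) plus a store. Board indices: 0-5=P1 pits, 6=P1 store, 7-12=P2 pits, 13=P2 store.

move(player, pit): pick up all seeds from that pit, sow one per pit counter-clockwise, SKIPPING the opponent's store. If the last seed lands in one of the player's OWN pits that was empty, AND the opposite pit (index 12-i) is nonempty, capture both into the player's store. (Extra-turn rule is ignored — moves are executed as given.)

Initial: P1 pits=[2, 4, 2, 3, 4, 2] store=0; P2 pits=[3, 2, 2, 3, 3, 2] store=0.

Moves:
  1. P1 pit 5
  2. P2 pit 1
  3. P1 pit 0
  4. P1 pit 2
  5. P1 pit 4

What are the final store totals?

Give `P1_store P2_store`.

Answer: 7 0

Derivation:
Move 1: P1 pit5 -> P1=[2,4,2,3,4,0](1) P2=[4,2,2,3,3,2](0)
Move 2: P2 pit1 -> P1=[2,4,2,3,4,0](1) P2=[4,0,3,4,3,2](0)
Move 3: P1 pit0 -> P1=[0,5,3,3,4,0](1) P2=[4,0,3,4,3,2](0)
Move 4: P1 pit2 -> P1=[0,5,0,4,5,0](6) P2=[0,0,3,4,3,2](0)
Move 5: P1 pit4 -> P1=[0,5,0,4,0,1](7) P2=[1,1,4,4,3,2](0)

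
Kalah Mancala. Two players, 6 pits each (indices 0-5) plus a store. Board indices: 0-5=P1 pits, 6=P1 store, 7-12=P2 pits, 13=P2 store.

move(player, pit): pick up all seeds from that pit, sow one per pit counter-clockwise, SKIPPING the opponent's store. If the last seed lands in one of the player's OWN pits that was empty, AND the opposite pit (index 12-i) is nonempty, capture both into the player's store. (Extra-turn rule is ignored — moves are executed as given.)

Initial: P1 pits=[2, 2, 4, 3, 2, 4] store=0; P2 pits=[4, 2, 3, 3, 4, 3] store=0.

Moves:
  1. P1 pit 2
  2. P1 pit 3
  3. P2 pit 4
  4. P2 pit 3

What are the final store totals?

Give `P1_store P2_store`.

Answer: 2 2

Derivation:
Move 1: P1 pit2 -> P1=[2,2,0,4,3,5](1) P2=[4,2,3,3,4,3](0)
Move 2: P1 pit3 -> P1=[2,2,0,0,4,6](2) P2=[5,2,3,3,4,3](0)
Move 3: P2 pit4 -> P1=[3,3,0,0,4,6](2) P2=[5,2,3,3,0,4](1)
Move 4: P2 pit3 -> P1=[3,3,0,0,4,6](2) P2=[5,2,3,0,1,5](2)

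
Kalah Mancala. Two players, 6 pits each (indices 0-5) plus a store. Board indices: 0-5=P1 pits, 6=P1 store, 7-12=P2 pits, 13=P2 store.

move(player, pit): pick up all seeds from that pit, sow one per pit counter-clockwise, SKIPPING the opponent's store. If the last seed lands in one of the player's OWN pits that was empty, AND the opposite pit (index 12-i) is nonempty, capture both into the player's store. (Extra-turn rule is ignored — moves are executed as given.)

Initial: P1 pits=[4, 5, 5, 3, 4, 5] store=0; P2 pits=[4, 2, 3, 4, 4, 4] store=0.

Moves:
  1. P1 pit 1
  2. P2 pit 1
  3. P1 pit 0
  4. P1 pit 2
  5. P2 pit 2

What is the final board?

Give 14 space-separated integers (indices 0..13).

Move 1: P1 pit1 -> P1=[4,0,6,4,5,6](1) P2=[4,2,3,4,4,4](0)
Move 2: P2 pit1 -> P1=[4,0,6,4,5,6](1) P2=[4,0,4,5,4,4](0)
Move 3: P1 pit0 -> P1=[0,1,7,5,6,6](1) P2=[4,0,4,5,4,4](0)
Move 4: P1 pit2 -> P1=[0,1,0,6,7,7](2) P2=[5,1,5,5,4,4](0)
Move 5: P2 pit2 -> P1=[1,1,0,6,7,7](2) P2=[5,1,0,6,5,5](1)

Answer: 1 1 0 6 7 7 2 5 1 0 6 5 5 1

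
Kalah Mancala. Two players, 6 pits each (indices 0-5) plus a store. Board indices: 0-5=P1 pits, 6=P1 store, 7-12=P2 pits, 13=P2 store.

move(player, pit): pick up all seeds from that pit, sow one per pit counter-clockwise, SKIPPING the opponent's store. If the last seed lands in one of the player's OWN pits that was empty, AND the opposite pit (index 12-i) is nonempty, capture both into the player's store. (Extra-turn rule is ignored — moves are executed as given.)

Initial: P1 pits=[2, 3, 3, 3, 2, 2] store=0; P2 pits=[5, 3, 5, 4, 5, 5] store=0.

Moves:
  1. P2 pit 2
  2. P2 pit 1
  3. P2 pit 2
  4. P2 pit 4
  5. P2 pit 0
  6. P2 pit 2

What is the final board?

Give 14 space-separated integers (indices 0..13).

Answer: 4 4 4 4 3 2 0 0 1 0 9 1 8 2

Derivation:
Move 1: P2 pit2 -> P1=[3,3,3,3,2,2](0) P2=[5,3,0,5,6,6](1)
Move 2: P2 pit1 -> P1=[3,3,3,3,2,2](0) P2=[5,0,1,6,7,6](1)
Move 3: P2 pit2 -> P1=[3,3,3,3,2,2](0) P2=[5,0,0,7,7,6](1)
Move 4: P2 pit4 -> P1=[4,4,4,4,3,2](0) P2=[5,0,0,7,0,7](2)
Move 5: P2 pit0 -> P1=[4,4,4,4,3,2](0) P2=[0,1,1,8,1,8](2)
Move 6: P2 pit2 -> P1=[4,4,4,4,3,2](0) P2=[0,1,0,9,1,8](2)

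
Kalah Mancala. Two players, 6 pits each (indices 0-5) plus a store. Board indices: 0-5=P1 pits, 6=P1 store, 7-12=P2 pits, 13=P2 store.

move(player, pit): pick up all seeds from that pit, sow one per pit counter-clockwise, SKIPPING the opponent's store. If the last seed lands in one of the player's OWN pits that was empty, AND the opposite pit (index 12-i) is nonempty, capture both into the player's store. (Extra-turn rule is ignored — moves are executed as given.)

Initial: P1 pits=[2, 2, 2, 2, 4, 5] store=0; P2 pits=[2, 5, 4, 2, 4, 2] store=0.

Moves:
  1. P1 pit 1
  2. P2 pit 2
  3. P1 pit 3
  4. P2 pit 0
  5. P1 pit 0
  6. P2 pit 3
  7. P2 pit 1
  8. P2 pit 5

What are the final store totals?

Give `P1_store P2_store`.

Answer: 1 4

Derivation:
Move 1: P1 pit1 -> P1=[2,0,3,3,4,5](0) P2=[2,5,4,2,4,2](0)
Move 2: P2 pit2 -> P1=[2,0,3,3,4,5](0) P2=[2,5,0,3,5,3](1)
Move 3: P1 pit3 -> P1=[2,0,3,0,5,6](1) P2=[2,5,0,3,5,3](1)
Move 4: P2 pit0 -> P1=[2,0,3,0,5,6](1) P2=[0,6,1,3,5,3](1)
Move 5: P1 pit0 -> P1=[0,1,4,0,5,6](1) P2=[0,6,1,3,5,3](1)
Move 6: P2 pit3 -> P1=[0,1,4,0,5,6](1) P2=[0,6,1,0,6,4](2)
Move 7: P2 pit1 -> P1=[1,1,4,0,5,6](1) P2=[0,0,2,1,7,5](3)
Move 8: P2 pit5 -> P1=[2,2,5,1,5,6](1) P2=[0,0,2,1,7,0](4)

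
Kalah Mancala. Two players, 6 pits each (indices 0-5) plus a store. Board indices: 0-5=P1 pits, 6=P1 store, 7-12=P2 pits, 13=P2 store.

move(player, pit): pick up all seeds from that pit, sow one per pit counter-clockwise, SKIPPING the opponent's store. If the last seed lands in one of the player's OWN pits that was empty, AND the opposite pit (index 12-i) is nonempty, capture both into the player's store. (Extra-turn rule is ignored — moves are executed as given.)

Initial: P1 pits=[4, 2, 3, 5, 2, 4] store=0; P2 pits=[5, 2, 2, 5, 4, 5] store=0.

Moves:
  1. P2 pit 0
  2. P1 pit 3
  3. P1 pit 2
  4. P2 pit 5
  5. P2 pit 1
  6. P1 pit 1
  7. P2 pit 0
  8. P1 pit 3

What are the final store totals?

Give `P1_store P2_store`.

Answer: 2 14

Derivation:
Move 1: P2 pit0 -> P1=[4,2,3,5,2,4](0) P2=[0,3,3,6,5,6](0)
Move 2: P1 pit3 -> P1=[4,2,3,0,3,5](1) P2=[1,4,3,6,5,6](0)
Move 3: P1 pit2 -> P1=[4,2,0,1,4,6](1) P2=[1,4,3,6,5,6](0)
Move 4: P2 pit5 -> P1=[5,3,1,2,5,6](1) P2=[1,4,3,6,5,0](1)
Move 5: P2 pit1 -> P1=[0,3,1,2,5,6](1) P2=[1,0,4,7,6,0](7)
Move 6: P1 pit1 -> P1=[0,0,2,3,6,6](1) P2=[1,0,4,7,6,0](7)
Move 7: P2 pit0 -> P1=[0,0,2,3,0,6](1) P2=[0,0,4,7,6,0](14)
Move 8: P1 pit3 -> P1=[0,0,2,0,1,7](2) P2=[0,0,4,7,6,0](14)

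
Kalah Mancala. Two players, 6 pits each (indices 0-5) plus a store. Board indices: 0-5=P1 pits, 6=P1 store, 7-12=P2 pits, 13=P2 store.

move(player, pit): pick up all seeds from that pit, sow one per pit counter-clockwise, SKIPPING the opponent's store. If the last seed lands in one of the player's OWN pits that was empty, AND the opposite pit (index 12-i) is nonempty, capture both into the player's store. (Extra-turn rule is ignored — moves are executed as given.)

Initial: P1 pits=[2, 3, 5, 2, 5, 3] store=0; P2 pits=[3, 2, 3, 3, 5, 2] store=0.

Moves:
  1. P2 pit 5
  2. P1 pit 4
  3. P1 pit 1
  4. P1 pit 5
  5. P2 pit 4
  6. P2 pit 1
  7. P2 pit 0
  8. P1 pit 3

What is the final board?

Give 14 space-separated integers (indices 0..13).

Move 1: P2 pit5 -> P1=[3,3,5,2,5,3](0) P2=[3,2,3,3,5,0](1)
Move 2: P1 pit4 -> P1=[3,3,5,2,0,4](1) P2=[4,3,4,3,5,0](1)
Move 3: P1 pit1 -> P1=[3,0,6,3,0,4](5) P2=[4,0,4,3,5,0](1)
Move 4: P1 pit5 -> P1=[3,0,6,3,0,0](6) P2=[5,1,5,3,5,0](1)
Move 5: P2 pit4 -> P1=[4,1,7,3,0,0](6) P2=[5,1,5,3,0,1](2)
Move 6: P2 pit1 -> P1=[4,1,7,3,0,0](6) P2=[5,0,6,3,0,1](2)
Move 7: P2 pit0 -> P1=[4,1,7,3,0,0](6) P2=[0,1,7,4,1,2](2)
Move 8: P1 pit3 -> P1=[4,1,7,0,1,1](7) P2=[0,1,7,4,1,2](2)

Answer: 4 1 7 0 1 1 7 0 1 7 4 1 2 2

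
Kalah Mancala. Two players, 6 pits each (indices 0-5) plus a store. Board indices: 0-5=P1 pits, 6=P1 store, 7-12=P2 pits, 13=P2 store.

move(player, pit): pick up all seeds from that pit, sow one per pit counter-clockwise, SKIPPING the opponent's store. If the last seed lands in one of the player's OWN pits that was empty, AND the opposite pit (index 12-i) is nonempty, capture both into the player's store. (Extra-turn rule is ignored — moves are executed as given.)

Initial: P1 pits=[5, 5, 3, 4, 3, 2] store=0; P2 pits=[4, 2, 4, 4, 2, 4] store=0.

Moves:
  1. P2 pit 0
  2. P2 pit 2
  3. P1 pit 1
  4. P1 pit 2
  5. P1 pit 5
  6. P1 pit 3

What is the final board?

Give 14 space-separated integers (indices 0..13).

Answer: 6 0 0 0 6 1 4 2 5 2 6 4 5 1

Derivation:
Move 1: P2 pit0 -> P1=[5,5,3,4,3,2](0) P2=[0,3,5,5,3,4](0)
Move 2: P2 pit2 -> P1=[6,5,3,4,3,2](0) P2=[0,3,0,6,4,5](1)
Move 3: P1 pit1 -> P1=[6,0,4,5,4,3](1) P2=[0,3,0,6,4,5](1)
Move 4: P1 pit2 -> P1=[6,0,0,6,5,4](2) P2=[0,3,0,6,4,5](1)
Move 5: P1 pit5 -> P1=[6,0,0,6,5,0](3) P2=[1,4,1,6,4,5](1)
Move 6: P1 pit3 -> P1=[6,0,0,0,6,1](4) P2=[2,5,2,6,4,5](1)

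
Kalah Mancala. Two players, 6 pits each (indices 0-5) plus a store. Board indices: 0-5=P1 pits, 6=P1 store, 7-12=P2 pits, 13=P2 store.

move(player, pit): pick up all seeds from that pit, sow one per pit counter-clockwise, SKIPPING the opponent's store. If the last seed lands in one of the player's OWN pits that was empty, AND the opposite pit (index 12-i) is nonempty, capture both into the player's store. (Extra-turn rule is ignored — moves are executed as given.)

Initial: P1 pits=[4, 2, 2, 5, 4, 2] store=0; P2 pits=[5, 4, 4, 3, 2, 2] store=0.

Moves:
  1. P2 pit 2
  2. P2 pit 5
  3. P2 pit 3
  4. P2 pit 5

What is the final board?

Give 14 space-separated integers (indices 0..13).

Answer: 6 3 2 5 4 2 0 5 4 0 0 4 0 4

Derivation:
Move 1: P2 pit2 -> P1=[4,2,2,5,4,2](0) P2=[5,4,0,4,3,3](1)
Move 2: P2 pit5 -> P1=[5,3,2,5,4,2](0) P2=[5,4,0,4,3,0](2)
Move 3: P2 pit3 -> P1=[6,3,2,5,4,2](0) P2=[5,4,0,0,4,1](3)
Move 4: P2 pit5 -> P1=[6,3,2,5,4,2](0) P2=[5,4,0,0,4,0](4)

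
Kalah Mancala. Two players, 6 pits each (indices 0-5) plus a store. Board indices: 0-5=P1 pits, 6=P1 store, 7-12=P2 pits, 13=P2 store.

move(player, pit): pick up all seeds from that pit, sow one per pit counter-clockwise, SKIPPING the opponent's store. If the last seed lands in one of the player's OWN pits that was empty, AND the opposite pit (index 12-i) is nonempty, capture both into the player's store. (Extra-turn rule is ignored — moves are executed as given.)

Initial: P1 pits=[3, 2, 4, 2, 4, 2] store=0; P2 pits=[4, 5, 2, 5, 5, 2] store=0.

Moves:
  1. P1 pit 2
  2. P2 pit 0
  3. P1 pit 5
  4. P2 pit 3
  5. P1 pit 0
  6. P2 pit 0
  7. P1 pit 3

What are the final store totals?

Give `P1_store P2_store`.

Answer: 3 1

Derivation:
Move 1: P1 pit2 -> P1=[3,2,0,3,5,3](1) P2=[4,5,2,5,5,2](0)
Move 2: P2 pit0 -> P1=[3,2,0,3,5,3](1) P2=[0,6,3,6,6,2](0)
Move 3: P1 pit5 -> P1=[3,2,0,3,5,0](2) P2=[1,7,3,6,6,2](0)
Move 4: P2 pit3 -> P1=[4,3,1,3,5,0](2) P2=[1,7,3,0,7,3](1)
Move 5: P1 pit0 -> P1=[0,4,2,4,6,0](2) P2=[1,7,3,0,7,3](1)
Move 6: P2 pit0 -> P1=[0,4,2,4,6,0](2) P2=[0,8,3,0,7,3](1)
Move 7: P1 pit3 -> P1=[0,4,2,0,7,1](3) P2=[1,8,3,0,7,3](1)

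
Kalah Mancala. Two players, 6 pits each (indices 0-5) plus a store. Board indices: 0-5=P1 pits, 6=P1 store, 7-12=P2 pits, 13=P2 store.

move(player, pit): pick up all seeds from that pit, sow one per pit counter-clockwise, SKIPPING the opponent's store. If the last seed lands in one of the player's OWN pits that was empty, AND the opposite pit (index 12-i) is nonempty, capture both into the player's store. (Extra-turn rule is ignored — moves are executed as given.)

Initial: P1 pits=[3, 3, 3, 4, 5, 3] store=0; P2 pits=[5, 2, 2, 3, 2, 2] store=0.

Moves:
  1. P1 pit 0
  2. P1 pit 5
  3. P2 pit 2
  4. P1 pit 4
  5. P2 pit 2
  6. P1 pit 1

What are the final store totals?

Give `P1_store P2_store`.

Answer: 2 0

Derivation:
Move 1: P1 pit0 -> P1=[0,4,4,5,5,3](0) P2=[5,2,2,3,2,2](0)
Move 2: P1 pit5 -> P1=[0,4,4,5,5,0](1) P2=[6,3,2,3,2,2](0)
Move 3: P2 pit2 -> P1=[0,4,4,5,5,0](1) P2=[6,3,0,4,3,2](0)
Move 4: P1 pit4 -> P1=[0,4,4,5,0,1](2) P2=[7,4,1,4,3,2](0)
Move 5: P2 pit2 -> P1=[0,4,4,5,0,1](2) P2=[7,4,0,5,3,2](0)
Move 6: P1 pit1 -> P1=[0,0,5,6,1,2](2) P2=[7,4,0,5,3,2](0)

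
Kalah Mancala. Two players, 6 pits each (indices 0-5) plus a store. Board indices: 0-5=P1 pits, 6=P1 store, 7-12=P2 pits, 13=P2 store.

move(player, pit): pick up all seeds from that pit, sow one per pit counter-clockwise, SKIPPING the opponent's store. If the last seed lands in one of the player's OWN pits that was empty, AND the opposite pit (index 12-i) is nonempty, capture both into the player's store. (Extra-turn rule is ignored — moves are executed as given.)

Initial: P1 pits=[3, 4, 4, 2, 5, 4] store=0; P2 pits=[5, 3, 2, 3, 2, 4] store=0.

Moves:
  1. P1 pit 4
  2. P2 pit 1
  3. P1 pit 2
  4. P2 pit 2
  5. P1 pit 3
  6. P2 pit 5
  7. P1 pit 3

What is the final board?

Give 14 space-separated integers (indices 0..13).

Move 1: P1 pit4 -> P1=[3,4,4,2,0,5](1) P2=[6,4,3,3,2,4](0)
Move 2: P2 pit1 -> P1=[3,4,4,2,0,5](1) P2=[6,0,4,4,3,5](0)
Move 3: P1 pit2 -> P1=[3,4,0,3,1,6](2) P2=[6,0,4,4,3,5](0)
Move 4: P2 pit2 -> P1=[3,4,0,3,1,6](2) P2=[6,0,0,5,4,6](1)
Move 5: P1 pit3 -> P1=[3,4,0,0,2,7](3) P2=[6,0,0,5,4,6](1)
Move 6: P2 pit5 -> P1=[4,5,1,1,3,7](3) P2=[6,0,0,5,4,0](2)
Move 7: P1 pit3 -> P1=[4,5,1,0,4,7](3) P2=[6,0,0,5,4,0](2)

Answer: 4 5 1 0 4 7 3 6 0 0 5 4 0 2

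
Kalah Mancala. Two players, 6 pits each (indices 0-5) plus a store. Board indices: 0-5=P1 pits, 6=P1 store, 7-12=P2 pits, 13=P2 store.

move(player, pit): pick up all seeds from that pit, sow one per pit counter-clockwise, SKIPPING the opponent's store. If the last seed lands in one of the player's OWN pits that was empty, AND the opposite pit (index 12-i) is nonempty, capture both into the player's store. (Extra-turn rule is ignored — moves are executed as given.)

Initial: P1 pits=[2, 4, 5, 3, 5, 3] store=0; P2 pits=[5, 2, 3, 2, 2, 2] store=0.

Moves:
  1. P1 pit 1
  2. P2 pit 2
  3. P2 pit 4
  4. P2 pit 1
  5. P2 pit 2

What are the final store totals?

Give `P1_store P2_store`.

Move 1: P1 pit1 -> P1=[2,0,6,4,6,4](0) P2=[5,2,3,2,2,2](0)
Move 2: P2 pit2 -> P1=[2,0,6,4,6,4](0) P2=[5,2,0,3,3,3](0)
Move 3: P2 pit4 -> P1=[3,0,6,4,6,4](0) P2=[5,2,0,3,0,4](1)
Move 4: P2 pit1 -> P1=[3,0,6,4,6,4](0) P2=[5,0,1,4,0,4](1)
Move 5: P2 pit2 -> P1=[3,0,6,4,6,4](0) P2=[5,0,0,5,0,4](1)

Answer: 0 1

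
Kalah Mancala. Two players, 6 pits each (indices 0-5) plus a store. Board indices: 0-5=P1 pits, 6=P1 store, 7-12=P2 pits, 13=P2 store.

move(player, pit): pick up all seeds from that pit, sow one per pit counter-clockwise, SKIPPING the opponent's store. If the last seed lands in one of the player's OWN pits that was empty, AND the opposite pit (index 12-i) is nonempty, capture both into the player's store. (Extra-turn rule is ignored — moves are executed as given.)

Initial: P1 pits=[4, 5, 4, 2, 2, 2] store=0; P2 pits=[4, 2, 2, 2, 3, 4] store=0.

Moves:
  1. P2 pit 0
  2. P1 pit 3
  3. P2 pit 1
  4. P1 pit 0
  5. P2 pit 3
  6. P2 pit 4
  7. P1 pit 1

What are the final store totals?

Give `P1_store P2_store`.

Answer: 1 2

Derivation:
Move 1: P2 pit0 -> P1=[4,5,4,2,2,2](0) P2=[0,3,3,3,4,4](0)
Move 2: P1 pit3 -> P1=[4,5,4,0,3,3](0) P2=[0,3,3,3,4,4](0)
Move 3: P2 pit1 -> P1=[4,5,4,0,3,3](0) P2=[0,0,4,4,5,4](0)
Move 4: P1 pit0 -> P1=[0,6,5,1,4,3](0) P2=[0,0,4,4,5,4](0)
Move 5: P2 pit3 -> P1=[1,6,5,1,4,3](0) P2=[0,0,4,0,6,5](1)
Move 6: P2 pit4 -> P1=[2,7,6,2,4,3](0) P2=[0,0,4,0,0,6](2)
Move 7: P1 pit1 -> P1=[2,0,7,3,5,4](1) P2=[1,1,4,0,0,6](2)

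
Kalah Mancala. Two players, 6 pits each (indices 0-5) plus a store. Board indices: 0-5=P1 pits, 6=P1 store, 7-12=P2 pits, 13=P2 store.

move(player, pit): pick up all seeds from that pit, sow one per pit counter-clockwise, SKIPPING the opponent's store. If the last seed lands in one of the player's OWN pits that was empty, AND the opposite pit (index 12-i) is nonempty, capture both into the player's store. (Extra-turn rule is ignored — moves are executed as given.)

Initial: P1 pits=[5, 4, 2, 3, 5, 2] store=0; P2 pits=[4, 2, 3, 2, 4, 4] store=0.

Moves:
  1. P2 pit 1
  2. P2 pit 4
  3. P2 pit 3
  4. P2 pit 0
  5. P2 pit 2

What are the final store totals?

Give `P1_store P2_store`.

Move 1: P2 pit1 -> P1=[5,4,2,3,5,2](0) P2=[4,0,4,3,4,4](0)
Move 2: P2 pit4 -> P1=[6,5,2,3,5,2](0) P2=[4,0,4,3,0,5](1)
Move 3: P2 pit3 -> P1=[6,5,2,3,5,2](0) P2=[4,0,4,0,1,6](2)
Move 4: P2 pit0 -> P1=[6,5,2,3,5,2](0) P2=[0,1,5,1,2,6](2)
Move 5: P2 pit2 -> P1=[7,5,2,3,5,2](0) P2=[0,1,0,2,3,7](3)

Answer: 0 3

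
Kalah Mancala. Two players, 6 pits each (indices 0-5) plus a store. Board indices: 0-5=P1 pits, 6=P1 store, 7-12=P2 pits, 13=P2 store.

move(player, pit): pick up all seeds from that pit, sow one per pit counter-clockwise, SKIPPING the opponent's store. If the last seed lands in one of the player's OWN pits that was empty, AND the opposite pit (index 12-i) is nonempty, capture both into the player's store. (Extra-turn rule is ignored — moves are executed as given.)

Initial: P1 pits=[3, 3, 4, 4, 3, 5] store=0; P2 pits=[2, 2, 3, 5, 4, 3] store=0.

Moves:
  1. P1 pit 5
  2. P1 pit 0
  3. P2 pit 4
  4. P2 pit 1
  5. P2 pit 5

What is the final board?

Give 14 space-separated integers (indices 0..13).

Answer: 2 1 6 5 3 0 1 3 0 5 7 0 0 8

Derivation:
Move 1: P1 pit5 -> P1=[3,3,4,4,3,0](1) P2=[3,3,4,6,4,3](0)
Move 2: P1 pit0 -> P1=[0,4,5,5,3,0](1) P2=[3,3,4,6,4,3](0)
Move 3: P2 pit4 -> P1=[1,5,5,5,3,0](1) P2=[3,3,4,6,0,4](1)
Move 4: P2 pit1 -> P1=[1,0,5,5,3,0](1) P2=[3,0,5,7,0,4](7)
Move 5: P2 pit5 -> P1=[2,1,6,5,3,0](1) P2=[3,0,5,7,0,0](8)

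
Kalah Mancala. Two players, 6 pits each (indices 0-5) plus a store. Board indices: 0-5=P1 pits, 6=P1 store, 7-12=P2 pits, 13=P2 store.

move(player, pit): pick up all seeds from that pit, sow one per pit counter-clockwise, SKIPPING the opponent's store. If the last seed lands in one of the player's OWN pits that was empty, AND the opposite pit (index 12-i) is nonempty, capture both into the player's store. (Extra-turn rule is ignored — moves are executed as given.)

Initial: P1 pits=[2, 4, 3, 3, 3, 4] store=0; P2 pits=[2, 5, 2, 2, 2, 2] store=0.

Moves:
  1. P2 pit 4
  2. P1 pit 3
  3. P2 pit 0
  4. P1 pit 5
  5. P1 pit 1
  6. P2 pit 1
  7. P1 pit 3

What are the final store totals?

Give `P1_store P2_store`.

Answer: 4 2

Derivation:
Move 1: P2 pit4 -> P1=[2,4,3,3,3,4](0) P2=[2,5,2,2,0,3](1)
Move 2: P1 pit3 -> P1=[2,4,3,0,4,5](1) P2=[2,5,2,2,0,3](1)
Move 3: P2 pit0 -> P1=[2,4,3,0,4,5](1) P2=[0,6,3,2,0,3](1)
Move 4: P1 pit5 -> P1=[2,4,3,0,4,0](2) P2=[1,7,4,3,0,3](1)
Move 5: P1 pit1 -> P1=[2,0,4,1,5,0](4) P2=[0,7,4,3,0,3](1)
Move 6: P2 pit1 -> P1=[3,1,4,1,5,0](4) P2=[0,0,5,4,1,4](2)
Move 7: P1 pit3 -> P1=[3,1,4,0,6,0](4) P2=[0,0,5,4,1,4](2)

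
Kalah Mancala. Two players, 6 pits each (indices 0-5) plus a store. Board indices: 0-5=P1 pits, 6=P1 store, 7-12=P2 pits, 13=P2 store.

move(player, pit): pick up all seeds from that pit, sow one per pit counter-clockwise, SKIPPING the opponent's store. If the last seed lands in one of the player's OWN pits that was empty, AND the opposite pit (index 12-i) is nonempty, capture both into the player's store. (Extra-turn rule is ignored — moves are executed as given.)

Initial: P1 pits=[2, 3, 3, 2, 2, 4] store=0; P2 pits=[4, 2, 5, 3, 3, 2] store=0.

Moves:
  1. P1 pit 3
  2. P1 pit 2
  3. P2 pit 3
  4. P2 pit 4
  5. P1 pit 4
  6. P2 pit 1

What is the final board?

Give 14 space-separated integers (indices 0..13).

Answer: 3 0 0 1 0 7 1 5 0 6 1 0 4 7

Derivation:
Move 1: P1 pit3 -> P1=[2,3,3,0,3,5](0) P2=[4,2,5,3,3,2](0)
Move 2: P1 pit2 -> P1=[2,3,0,1,4,6](0) P2=[4,2,5,3,3,2](0)
Move 3: P2 pit3 -> P1=[2,3,0,1,4,6](0) P2=[4,2,5,0,4,3](1)
Move 4: P2 pit4 -> P1=[3,4,0,1,4,6](0) P2=[4,2,5,0,0,4](2)
Move 5: P1 pit4 -> P1=[3,4,0,1,0,7](1) P2=[5,3,5,0,0,4](2)
Move 6: P2 pit1 -> P1=[3,0,0,1,0,7](1) P2=[5,0,6,1,0,4](7)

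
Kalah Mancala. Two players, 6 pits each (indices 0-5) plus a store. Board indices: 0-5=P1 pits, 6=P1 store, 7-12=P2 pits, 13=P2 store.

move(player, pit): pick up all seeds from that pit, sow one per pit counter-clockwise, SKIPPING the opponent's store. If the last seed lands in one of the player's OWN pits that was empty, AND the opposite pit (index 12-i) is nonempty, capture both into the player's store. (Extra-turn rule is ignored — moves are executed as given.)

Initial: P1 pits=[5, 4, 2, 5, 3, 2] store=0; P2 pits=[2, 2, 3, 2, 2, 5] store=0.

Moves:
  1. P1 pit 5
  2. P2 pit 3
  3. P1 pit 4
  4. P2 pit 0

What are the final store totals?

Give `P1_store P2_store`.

Move 1: P1 pit5 -> P1=[5,4,2,5,3,0](1) P2=[3,2,3,2,2,5](0)
Move 2: P2 pit3 -> P1=[5,4,2,5,3,0](1) P2=[3,2,3,0,3,6](0)
Move 3: P1 pit4 -> P1=[5,4,2,5,0,1](2) P2=[4,2,3,0,3,6](0)
Move 4: P2 pit0 -> P1=[5,4,2,5,0,1](2) P2=[0,3,4,1,4,6](0)

Answer: 2 0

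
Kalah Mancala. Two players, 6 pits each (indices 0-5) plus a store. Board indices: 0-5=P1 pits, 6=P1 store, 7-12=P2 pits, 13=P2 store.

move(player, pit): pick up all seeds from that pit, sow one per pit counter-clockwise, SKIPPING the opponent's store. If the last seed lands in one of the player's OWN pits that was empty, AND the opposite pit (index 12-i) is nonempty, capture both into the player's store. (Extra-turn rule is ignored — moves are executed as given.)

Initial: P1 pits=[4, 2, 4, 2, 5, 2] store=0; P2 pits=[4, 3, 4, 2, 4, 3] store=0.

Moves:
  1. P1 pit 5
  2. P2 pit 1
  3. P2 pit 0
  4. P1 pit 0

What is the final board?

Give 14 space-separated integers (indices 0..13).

Answer: 0 3 5 3 6 0 1 0 1 6 4 6 4 0

Derivation:
Move 1: P1 pit5 -> P1=[4,2,4,2,5,0](1) P2=[5,3,4,2,4,3](0)
Move 2: P2 pit1 -> P1=[4,2,4,2,5,0](1) P2=[5,0,5,3,5,3](0)
Move 3: P2 pit0 -> P1=[4,2,4,2,5,0](1) P2=[0,1,6,4,6,4](0)
Move 4: P1 pit0 -> P1=[0,3,5,3,6,0](1) P2=[0,1,6,4,6,4](0)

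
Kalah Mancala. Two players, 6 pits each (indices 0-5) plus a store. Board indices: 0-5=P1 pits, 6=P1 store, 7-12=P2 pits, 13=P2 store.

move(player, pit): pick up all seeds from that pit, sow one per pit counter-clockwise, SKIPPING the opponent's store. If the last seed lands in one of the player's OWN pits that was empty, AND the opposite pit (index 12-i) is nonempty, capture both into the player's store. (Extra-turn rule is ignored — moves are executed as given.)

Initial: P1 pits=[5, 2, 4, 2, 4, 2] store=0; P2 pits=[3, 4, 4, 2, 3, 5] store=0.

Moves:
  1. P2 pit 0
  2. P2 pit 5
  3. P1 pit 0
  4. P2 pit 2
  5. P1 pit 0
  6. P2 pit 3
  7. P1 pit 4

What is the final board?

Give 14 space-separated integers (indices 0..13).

Answer: 1 5 6 4 0 4 2 1 6 1 0 5 2 3

Derivation:
Move 1: P2 pit0 -> P1=[5,2,4,2,4,2](0) P2=[0,5,5,3,3,5](0)
Move 2: P2 pit5 -> P1=[6,3,5,3,4,2](0) P2=[0,5,5,3,3,0](1)
Move 3: P1 pit0 -> P1=[0,4,6,4,5,3](1) P2=[0,5,5,3,3,0](1)
Move 4: P2 pit2 -> P1=[1,4,6,4,5,3](1) P2=[0,5,0,4,4,1](2)
Move 5: P1 pit0 -> P1=[0,5,6,4,5,3](1) P2=[0,5,0,4,4,1](2)
Move 6: P2 pit3 -> P1=[1,5,6,4,5,3](1) P2=[0,5,0,0,5,2](3)
Move 7: P1 pit4 -> P1=[1,5,6,4,0,4](2) P2=[1,6,1,0,5,2](3)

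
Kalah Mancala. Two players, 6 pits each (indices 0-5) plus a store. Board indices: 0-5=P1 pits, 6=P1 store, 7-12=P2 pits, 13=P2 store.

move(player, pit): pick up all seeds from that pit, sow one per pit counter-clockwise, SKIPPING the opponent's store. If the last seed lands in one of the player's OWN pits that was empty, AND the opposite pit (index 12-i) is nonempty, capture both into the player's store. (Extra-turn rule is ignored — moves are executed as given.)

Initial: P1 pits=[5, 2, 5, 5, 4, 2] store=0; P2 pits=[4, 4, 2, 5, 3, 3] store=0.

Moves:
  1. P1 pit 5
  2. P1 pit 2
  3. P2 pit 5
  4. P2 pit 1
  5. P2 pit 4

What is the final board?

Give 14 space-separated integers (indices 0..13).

Answer: 1 4 0 6 5 1 2 6 0 3 6 0 1 9

Derivation:
Move 1: P1 pit5 -> P1=[5,2,5,5,4,0](1) P2=[5,4,2,5,3,3](0)
Move 2: P1 pit2 -> P1=[5,2,0,6,5,1](2) P2=[6,4,2,5,3,3](0)
Move 3: P2 pit5 -> P1=[6,3,0,6,5,1](2) P2=[6,4,2,5,3,0](1)
Move 4: P2 pit1 -> P1=[0,3,0,6,5,1](2) P2=[6,0,3,6,4,0](8)
Move 5: P2 pit4 -> P1=[1,4,0,6,5,1](2) P2=[6,0,3,6,0,1](9)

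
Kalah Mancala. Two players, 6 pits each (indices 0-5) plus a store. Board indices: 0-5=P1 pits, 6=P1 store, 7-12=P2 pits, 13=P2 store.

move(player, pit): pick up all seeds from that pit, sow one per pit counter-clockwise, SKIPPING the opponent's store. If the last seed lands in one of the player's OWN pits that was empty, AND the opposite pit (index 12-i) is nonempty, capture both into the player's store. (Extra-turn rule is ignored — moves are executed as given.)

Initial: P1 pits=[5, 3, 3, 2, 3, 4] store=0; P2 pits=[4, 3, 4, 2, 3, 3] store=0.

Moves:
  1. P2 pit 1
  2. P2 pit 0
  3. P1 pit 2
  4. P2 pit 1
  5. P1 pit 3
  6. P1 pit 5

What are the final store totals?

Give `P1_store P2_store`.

Move 1: P2 pit1 -> P1=[5,3,3,2,3,4](0) P2=[4,0,5,3,4,3](0)
Move 2: P2 pit0 -> P1=[5,3,3,2,3,4](0) P2=[0,1,6,4,5,3](0)
Move 3: P1 pit2 -> P1=[5,3,0,3,4,5](0) P2=[0,1,6,4,5,3](0)
Move 4: P2 pit1 -> P1=[5,3,0,3,4,5](0) P2=[0,0,7,4,5,3](0)
Move 5: P1 pit3 -> P1=[5,3,0,0,5,6](1) P2=[0,0,7,4,5,3](0)
Move 6: P1 pit5 -> P1=[5,3,0,0,5,0](2) P2=[1,1,8,5,6,3](0)

Answer: 2 0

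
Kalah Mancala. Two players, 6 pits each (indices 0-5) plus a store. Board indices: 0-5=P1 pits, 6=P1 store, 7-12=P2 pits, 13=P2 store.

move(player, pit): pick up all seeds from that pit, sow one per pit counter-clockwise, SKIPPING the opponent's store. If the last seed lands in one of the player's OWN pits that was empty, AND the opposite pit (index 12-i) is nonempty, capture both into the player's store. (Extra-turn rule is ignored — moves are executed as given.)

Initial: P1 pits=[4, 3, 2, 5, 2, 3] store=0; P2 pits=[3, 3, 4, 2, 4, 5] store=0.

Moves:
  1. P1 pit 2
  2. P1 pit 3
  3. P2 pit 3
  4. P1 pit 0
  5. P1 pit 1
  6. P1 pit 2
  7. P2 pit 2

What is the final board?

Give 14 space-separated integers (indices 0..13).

Move 1: P1 pit2 -> P1=[4,3,0,6,3,3](0) P2=[3,3,4,2,4,5](0)
Move 2: P1 pit3 -> P1=[4,3,0,0,4,4](1) P2=[4,4,5,2,4,5](0)
Move 3: P2 pit3 -> P1=[4,3,0,0,4,4](1) P2=[4,4,5,0,5,6](0)
Move 4: P1 pit0 -> P1=[0,4,1,1,5,4](1) P2=[4,4,5,0,5,6](0)
Move 5: P1 pit1 -> P1=[0,0,2,2,6,5](1) P2=[4,4,5,0,5,6](0)
Move 6: P1 pit2 -> P1=[0,0,0,3,7,5](1) P2=[4,4,5,0,5,6](0)
Move 7: P2 pit2 -> P1=[1,0,0,3,7,5](1) P2=[4,4,0,1,6,7](1)

Answer: 1 0 0 3 7 5 1 4 4 0 1 6 7 1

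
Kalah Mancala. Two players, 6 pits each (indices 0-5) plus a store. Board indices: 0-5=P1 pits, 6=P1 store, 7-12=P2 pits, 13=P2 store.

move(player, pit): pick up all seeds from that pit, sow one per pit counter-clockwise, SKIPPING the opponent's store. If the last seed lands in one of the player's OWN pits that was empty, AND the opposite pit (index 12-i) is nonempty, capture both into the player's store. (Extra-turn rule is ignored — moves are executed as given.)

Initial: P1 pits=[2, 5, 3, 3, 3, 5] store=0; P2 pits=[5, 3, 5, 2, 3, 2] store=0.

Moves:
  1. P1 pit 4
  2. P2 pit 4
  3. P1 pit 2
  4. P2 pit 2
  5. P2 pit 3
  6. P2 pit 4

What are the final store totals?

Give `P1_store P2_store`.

Move 1: P1 pit4 -> P1=[2,5,3,3,0,6](1) P2=[6,3,5,2,3,2](0)
Move 2: P2 pit4 -> P1=[3,5,3,3,0,6](1) P2=[6,3,5,2,0,3](1)
Move 3: P1 pit2 -> P1=[3,5,0,4,1,7](1) P2=[6,3,5,2,0,3](1)
Move 4: P2 pit2 -> P1=[4,5,0,4,1,7](1) P2=[6,3,0,3,1,4](2)
Move 5: P2 pit3 -> P1=[4,5,0,4,1,7](1) P2=[6,3,0,0,2,5](3)
Move 6: P2 pit4 -> P1=[4,5,0,4,1,7](1) P2=[6,3,0,0,0,6](4)

Answer: 1 4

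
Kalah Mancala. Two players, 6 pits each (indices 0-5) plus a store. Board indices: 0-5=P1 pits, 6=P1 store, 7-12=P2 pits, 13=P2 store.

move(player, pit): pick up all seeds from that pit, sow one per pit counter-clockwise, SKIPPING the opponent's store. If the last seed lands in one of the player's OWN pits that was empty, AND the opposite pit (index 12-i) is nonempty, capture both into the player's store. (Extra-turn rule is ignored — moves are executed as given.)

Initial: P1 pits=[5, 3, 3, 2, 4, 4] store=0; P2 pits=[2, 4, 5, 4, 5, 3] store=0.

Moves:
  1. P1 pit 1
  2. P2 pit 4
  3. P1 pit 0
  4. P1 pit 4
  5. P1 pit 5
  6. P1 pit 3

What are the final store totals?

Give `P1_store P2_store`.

Move 1: P1 pit1 -> P1=[5,0,4,3,5,4](0) P2=[2,4,5,4,5,3](0)
Move 2: P2 pit4 -> P1=[6,1,5,3,5,4](0) P2=[2,4,5,4,0,4](1)
Move 3: P1 pit0 -> P1=[0,2,6,4,6,5](1) P2=[2,4,5,4,0,4](1)
Move 4: P1 pit4 -> P1=[0,2,6,4,0,6](2) P2=[3,5,6,5,0,4](1)
Move 5: P1 pit5 -> P1=[0,2,6,4,0,0](3) P2=[4,6,7,6,1,4](1)
Move 6: P1 pit3 -> P1=[0,2,6,0,1,1](4) P2=[5,6,7,6,1,4](1)

Answer: 4 1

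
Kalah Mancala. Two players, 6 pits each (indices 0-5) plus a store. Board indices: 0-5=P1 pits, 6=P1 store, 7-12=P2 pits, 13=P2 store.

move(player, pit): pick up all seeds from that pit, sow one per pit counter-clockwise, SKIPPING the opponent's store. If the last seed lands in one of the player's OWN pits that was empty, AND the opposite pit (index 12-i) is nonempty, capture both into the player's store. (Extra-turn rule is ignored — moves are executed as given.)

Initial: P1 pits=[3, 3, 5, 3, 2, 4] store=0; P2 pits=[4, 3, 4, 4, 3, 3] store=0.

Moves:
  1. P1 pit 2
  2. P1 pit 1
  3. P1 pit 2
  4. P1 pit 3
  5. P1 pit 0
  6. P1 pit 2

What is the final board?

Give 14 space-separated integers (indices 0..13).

Answer: 0 1 0 1 5 6 8 6 4 0 4 3 3 0

Derivation:
Move 1: P1 pit2 -> P1=[3,3,0,4,3,5](1) P2=[5,3,4,4,3,3](0)
Move 2: P1 pit1 -> P1=[3,0,1,5,4,5](1) P2=[5,3,4,4,3,3](0)
Move 3: P1 pit2 -> P1=[3,0,0,6,4,5](1) P2=[5,3,4,4,3,3](0)
Move 4: P1 pit3 -> P1=[3,0,0,0,5,6](2) P2=[6,4,5,4,3,3](0)
Move 5: P1 pit0 -> P1=[0,1,1,0,5,6](8) P2=[6,4,0,4,3,3](0)
Move 6: P1 pit2 -> P1=[0,1,0,1,5,6](8) P2=[6,4,0,4,3,3](0)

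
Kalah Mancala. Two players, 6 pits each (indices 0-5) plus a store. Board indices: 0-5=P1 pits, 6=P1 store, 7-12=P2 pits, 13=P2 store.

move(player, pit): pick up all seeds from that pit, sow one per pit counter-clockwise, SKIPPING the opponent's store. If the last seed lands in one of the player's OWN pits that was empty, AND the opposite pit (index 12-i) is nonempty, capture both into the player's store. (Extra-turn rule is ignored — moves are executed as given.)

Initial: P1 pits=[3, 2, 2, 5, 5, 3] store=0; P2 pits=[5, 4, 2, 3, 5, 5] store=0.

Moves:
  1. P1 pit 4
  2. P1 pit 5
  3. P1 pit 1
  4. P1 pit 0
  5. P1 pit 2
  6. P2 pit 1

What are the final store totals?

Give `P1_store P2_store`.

Move 1: P1 pit4 -> P1=[3,2,2,5,0,4](1) P2=[6,5,3,3,5,5](0)
Move 2: P1 pit5 -> P1=[3,2,2,5,0,0](2) P2=[7,6,4,3,5,5](0)
Move 3: P1 pit1 -> P1=[3,0,3,6,0,0](2) P2=[7,6,4,3,5,5](0)
Move 4: P1 pit0 -> P1=[0,1,4,7,0,0](2) P2=[7,6,4,3,5,5](0)
Move 5: P1 pit2 -> P1=[0,1,0,8,1,1](3) P2=[7,6,4,3,5,5](0)
Move 6: P2 pit1 -> P1=[1,1,0,8,1,1](3) P2=[7,0,5,4,6,6](1)

Answer: 3 1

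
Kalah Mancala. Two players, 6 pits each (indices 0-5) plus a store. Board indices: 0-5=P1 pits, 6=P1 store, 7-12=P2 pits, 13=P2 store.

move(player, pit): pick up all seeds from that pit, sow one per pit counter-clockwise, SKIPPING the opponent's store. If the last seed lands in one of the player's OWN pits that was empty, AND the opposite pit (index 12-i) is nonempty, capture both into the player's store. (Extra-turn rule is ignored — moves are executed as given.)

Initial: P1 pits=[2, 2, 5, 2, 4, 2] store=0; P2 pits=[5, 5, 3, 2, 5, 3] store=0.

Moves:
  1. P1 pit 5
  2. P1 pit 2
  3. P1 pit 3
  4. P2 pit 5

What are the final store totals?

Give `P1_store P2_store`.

Answer: 3 1

Derivation:
Move 1: P1 pit5 -> P1=[2,2,5,2,4,0](1) P2=[6,5,3,2,5,3](0)
Move 2: P1 pit2 -> P1=[2,2,0,3,5,1](2) P2=[7,5,3,2,5,3](0)
Move 3: P1 pit3 -> P1=[2,2,0,0,6,2](3) P2=[7,5,3,2,5,3](0)
Move 4: P2 pit5 -> P1=[3,3,0,0,6,2](3) P2=[7,5,3,2,5,0](1)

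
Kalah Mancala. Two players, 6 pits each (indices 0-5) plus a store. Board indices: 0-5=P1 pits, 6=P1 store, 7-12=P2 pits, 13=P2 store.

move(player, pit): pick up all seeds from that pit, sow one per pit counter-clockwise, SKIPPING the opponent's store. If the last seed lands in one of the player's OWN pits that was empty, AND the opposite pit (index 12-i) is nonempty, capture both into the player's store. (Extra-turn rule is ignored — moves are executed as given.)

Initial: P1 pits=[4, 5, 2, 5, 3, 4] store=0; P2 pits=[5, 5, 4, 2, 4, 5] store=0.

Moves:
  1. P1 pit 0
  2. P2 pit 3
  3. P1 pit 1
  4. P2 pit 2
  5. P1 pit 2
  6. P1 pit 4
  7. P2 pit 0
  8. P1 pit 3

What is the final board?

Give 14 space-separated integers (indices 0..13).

Answer: 1 0 0 0 1 8 4 1 8 3 4 8 8 2

Derivation:
Move 1: P1 pit0 -> P1=[0,6,3,6,4,4](0) P2=[5,5,4,2,4,5](0)
Move 2: P2 pit3 -> P1=[0,6,3,6,4,4](0) P2=[5,5,4,0,5,6](0)
Move 3: P1 pit1 -> P1=[0,0,4,7,5,5](1) P2=[6,5,4,0,5,6](0)
Move 4: P2 pit2 -> P1=[0,0,4,7,5,5](1) P2=[6,5,0,1,6,7](1)
Move 5: P1 pit2 -> P1=[0,0,0,8,6,6](2) P2=[6,5,0,1,6,7](1)
Move 6: P1 pit4 -> P1=[0,0,0,8,0,7](3) P2=[7,6,1,2,6,7](1)
Move 7: P2 pit0 -> P1=[1,0,0,8,0,7](3) P2=[0,7,2,3,7,8](2)
Move 8: P1 pit3 -> P1=[1,0,0,0,1,8](4) P2=[1,8,3,4,8,8](2)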